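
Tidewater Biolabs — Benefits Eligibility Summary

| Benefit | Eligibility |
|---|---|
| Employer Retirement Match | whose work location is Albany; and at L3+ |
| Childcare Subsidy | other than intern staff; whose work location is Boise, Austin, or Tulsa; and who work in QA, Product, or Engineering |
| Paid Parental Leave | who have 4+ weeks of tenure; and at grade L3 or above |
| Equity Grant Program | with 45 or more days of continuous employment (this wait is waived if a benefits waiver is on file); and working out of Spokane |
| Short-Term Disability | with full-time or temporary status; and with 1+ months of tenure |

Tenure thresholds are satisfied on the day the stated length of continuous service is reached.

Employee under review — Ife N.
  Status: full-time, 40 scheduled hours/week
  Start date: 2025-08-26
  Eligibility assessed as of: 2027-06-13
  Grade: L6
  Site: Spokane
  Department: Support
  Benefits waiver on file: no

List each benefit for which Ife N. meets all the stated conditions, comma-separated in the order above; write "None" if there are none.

Paid Parental Leave, Equity Grant Program, Short-Term Disability

Service from 2025-08-26 to 2027-06-13: 656 days.
Employer Retirement Match — site Spokane ✗ (not Albany) → not eligible.
Childcare Subsidy — status full-time ✓ (not excluded); site Spokane ✗ (not Boise, Austin, or Tulsa) → not eligible.
Paid Parental Leave — service 656 days ≥ 4 weeks (≈28 days) ✓; grade L6 ≥ L3 ✓ → eligible.
Equity Grant Program — no waiver, service 656 days ≥ 45 days ✓; site Spokane ✓ → eligible.
Short-Term Disability — status full-time ✓; service 656 days ≥ 1 month (≈30 days) ✓ → eligible.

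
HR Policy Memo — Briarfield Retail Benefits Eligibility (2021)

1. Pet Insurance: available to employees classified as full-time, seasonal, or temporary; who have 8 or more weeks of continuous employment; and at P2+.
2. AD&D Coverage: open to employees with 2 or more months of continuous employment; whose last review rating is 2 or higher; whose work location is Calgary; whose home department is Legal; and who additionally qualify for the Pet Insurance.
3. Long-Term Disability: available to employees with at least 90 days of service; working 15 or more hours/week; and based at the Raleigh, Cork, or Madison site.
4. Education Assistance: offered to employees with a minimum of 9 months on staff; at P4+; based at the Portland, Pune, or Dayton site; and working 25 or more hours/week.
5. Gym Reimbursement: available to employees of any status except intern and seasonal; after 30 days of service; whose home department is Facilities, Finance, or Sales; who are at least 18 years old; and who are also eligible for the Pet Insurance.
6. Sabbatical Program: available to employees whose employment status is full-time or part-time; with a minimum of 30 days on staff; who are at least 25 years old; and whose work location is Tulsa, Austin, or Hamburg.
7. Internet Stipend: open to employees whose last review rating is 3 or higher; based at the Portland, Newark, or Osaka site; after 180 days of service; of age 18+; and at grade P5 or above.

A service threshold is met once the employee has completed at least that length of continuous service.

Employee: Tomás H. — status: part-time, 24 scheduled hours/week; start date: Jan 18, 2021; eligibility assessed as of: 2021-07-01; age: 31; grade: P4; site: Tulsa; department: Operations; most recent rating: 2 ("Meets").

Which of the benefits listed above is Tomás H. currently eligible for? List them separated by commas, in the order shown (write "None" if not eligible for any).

Sabbatical Program

Service from Jan 18, 2021 to 2021-07-01: 164 days.
Pet Insurance — status part-time ✗ (requires full-time, seasonal, or temporary) → not eligible.
AD&D Coverage — service 164 days ≥ 2 months (≈60 days) ✓; rating 2 ≥ 2 ✓; site Tulsa ✗ (not Calgary) → not eligible.
Long-Term Disability — service 164 days ≥ 90 days ✓; 24 hrs/wk ≥ 15 ✓; site Tulsa ✗ (not Raleigh, Cork, or Madison) → not eligible.
Education Assistance — service 164 days < 9 months (≈270 days) ✗ → not eligible.
Gym Reimbursement — status part-time ✓ (not excluded); service 164 days ≥ 30 days ✓; dept Operations ✗ → not eligible.
Sabbatical Program — status part-time ✓; service 164 days ≥ 30 days ✓; age 31 ≥ 25 ✓; site Tulsa ✓ → eligible.
Internet Stipend — rating 2 < 3 ✗ → not eligible.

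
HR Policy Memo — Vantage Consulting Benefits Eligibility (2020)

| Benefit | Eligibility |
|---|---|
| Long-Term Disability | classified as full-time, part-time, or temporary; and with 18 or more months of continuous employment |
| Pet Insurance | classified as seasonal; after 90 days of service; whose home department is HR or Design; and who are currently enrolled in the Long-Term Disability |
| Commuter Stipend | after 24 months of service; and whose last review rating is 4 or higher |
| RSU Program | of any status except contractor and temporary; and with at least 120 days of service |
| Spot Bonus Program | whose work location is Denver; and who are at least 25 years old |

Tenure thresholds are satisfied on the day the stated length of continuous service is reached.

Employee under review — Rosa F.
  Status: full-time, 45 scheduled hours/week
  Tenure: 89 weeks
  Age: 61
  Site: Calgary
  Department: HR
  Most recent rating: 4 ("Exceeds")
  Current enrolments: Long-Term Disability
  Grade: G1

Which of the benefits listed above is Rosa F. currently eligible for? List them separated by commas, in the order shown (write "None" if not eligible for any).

Long-Term Disability — status full-time ✓; service 89 weeks ≥ 18 months (≈540 days) ✓ → eligible.
Pet Insurance — status full-time ✗ (requires seasonal) → not eligible.
Commuter Stipend — service 89 weeks < 24 months (≈720 days) ✗ → not eligible.
RSU Program — status full-time ✓ (not excluded); service 89 weeks ≥ 120 days ✓ → eligible.
Spot Bonus Program — site Calgary ✗ (not Denver) → not eligible.

Long-Term Disability, RSU Program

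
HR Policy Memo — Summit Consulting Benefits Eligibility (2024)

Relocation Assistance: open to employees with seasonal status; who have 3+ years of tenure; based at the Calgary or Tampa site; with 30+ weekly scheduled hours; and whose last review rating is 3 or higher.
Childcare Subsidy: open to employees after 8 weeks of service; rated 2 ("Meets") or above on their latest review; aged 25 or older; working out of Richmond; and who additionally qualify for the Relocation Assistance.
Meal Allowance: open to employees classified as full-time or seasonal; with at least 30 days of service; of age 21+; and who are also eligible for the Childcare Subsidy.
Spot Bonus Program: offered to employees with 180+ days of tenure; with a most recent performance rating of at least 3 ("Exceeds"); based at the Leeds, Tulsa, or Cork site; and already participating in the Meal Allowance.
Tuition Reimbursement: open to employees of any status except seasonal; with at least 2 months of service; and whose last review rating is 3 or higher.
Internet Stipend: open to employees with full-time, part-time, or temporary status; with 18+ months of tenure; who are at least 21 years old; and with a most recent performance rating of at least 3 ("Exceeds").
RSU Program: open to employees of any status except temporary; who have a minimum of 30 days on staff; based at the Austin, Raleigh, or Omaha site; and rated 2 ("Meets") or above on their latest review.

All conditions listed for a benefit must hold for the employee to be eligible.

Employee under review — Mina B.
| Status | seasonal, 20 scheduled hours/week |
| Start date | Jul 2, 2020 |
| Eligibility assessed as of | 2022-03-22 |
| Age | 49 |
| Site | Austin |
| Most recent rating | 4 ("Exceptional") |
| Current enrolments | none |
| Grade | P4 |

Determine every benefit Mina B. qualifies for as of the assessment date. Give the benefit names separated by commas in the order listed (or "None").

Service from Jul 2, 2020 to 2022-03-22: 628 days.
Relocation Assistance — status seasonal ✓; service 628 days < 3 years (≈1095 days) ✗ → not eligible.
Childcare Subsidy — service 628 days ≥ 8 weeks (≈56 days) ✓; rating 4 ≥ 2 ✓; age 49 ≥ 25 ✓; site Austin ✗ (not Richmond) → not eligible.
Meal Allowance — status seasonal ✓; service 628 days ≥ 30 days ✓; age 49 ≥ 21 ✓; not eligible for Childcare Subsidy ✗ → not eligible.
Spot Bonus Program — service 628 days ≥ 180 days ✓; rating 4 ≥ 3 ✓; site Austin ✗ (not Leeds, Tulsa, or Cork) → not eligible.
Tuition Reimbursement — status seasonal ✗ (excluded) → not eligible.
Internet Stipend — status seasonal ✗ (requires full-time, part-time, or temporary) → not eligible.
RSU Program — status seasonal ✓ (not excluded); service 628 days ≥ 30 days ✓; site Austin ✓; rating 4 ≥ 2 ✓ → eligible.

RSU Program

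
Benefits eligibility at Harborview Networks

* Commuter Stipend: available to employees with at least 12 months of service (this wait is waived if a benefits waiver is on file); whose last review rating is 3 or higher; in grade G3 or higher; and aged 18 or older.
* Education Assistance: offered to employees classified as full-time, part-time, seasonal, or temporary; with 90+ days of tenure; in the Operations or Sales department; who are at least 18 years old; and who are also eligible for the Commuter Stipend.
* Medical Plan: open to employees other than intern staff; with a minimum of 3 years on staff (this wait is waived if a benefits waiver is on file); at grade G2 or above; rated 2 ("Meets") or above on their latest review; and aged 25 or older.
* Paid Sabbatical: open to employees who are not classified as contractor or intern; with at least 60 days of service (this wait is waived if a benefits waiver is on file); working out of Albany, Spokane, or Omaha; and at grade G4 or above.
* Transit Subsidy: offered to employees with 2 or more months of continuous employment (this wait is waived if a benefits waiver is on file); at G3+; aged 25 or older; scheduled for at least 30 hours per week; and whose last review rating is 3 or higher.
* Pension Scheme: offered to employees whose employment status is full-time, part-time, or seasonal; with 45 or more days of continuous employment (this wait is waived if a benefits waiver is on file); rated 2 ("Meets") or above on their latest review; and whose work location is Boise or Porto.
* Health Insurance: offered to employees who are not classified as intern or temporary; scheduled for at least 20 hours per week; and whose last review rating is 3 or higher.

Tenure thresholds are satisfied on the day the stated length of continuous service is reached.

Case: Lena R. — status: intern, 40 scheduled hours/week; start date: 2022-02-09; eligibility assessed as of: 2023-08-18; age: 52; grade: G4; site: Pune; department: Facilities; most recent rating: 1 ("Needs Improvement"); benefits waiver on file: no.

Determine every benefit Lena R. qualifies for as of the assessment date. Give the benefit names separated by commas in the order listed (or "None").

Service from 2022-02-09 to 2023-08-18: 555 days.
Commuter Stipend — no waiver, service 555 days ≥ 12 months (≈360 days) ✓; rating 1 < 3 ✗ → not eligible.
Education Assistance — status intern ✗ (requires full-time, part-time, seasonal, or temporary) → not eligible.
Medical Plan — status intern ✗ (excluded) → not eligible.
Paid Sabbatical — status intern ✗ (excluded) → not eligible.
Transit Subsidy — no waiver, service 555 days ≥ 2 months (≈60 days) ✓; grade G4 ≥ G3 ✓; age 52 ≥ 25 ✓; 40 hrs/wk ≥ 30 ✓; rating 1 < 3 ✗ → not eligible.
Pension Scheme — status intern ✗ (requires full-time, part-time, or seasonal) → not eligible.
Health Insurance — status intern ✗ (excluded) → not eligible.

None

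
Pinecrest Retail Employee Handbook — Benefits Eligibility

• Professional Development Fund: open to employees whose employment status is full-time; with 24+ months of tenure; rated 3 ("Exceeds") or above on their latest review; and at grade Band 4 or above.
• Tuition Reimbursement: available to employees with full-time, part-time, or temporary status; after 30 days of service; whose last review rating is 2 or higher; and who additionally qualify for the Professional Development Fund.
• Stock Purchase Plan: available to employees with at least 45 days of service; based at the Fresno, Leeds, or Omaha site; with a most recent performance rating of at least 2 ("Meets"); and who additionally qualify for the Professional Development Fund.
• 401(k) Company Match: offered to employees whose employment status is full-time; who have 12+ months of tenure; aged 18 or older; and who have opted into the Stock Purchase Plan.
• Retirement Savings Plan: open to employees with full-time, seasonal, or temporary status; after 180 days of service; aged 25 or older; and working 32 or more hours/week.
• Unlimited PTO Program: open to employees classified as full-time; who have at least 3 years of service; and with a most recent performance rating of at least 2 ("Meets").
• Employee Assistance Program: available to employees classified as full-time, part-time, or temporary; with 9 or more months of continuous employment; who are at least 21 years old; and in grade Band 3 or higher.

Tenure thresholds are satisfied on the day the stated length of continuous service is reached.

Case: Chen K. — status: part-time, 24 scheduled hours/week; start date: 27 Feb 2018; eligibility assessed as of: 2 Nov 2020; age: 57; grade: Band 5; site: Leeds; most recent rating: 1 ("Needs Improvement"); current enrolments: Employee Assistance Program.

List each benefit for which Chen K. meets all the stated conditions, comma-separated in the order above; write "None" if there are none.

Service from 27 Feb 2018 to 2 Nov 2020: 979 days.
Professional Development Fund — status part-time ✗ (requires full-time) → not eligible.
Tuition Reimbursement — status part-time ✓; service 979 days ≥ 30 days ✓; rating 1 < 2 ✗ → not eligible.
Stock Purchase Plan — service 979 days ≥ 45 days ✓; site Leeds ✓; rating 1 < 2 ✗ → not eligible.
401(k) Company Match — status part-time ✗ (requires full-time) → not eligible.
Retirement Savings Plan — status part-time ✗ (requires full-time, seasonal, or temporary) → not eligible.
Unlimited PTO Program — status part-time ✗ (requires full-time) → not eligible.
Employee Assistance Program — status part-time ✓; service 979 days ≥ 9 months (≈270 days) ✓; age 57 ≥ 21 ✓; grade Band 5 ≥ Band 3 ✓ → eligible.

Employee Assistance Program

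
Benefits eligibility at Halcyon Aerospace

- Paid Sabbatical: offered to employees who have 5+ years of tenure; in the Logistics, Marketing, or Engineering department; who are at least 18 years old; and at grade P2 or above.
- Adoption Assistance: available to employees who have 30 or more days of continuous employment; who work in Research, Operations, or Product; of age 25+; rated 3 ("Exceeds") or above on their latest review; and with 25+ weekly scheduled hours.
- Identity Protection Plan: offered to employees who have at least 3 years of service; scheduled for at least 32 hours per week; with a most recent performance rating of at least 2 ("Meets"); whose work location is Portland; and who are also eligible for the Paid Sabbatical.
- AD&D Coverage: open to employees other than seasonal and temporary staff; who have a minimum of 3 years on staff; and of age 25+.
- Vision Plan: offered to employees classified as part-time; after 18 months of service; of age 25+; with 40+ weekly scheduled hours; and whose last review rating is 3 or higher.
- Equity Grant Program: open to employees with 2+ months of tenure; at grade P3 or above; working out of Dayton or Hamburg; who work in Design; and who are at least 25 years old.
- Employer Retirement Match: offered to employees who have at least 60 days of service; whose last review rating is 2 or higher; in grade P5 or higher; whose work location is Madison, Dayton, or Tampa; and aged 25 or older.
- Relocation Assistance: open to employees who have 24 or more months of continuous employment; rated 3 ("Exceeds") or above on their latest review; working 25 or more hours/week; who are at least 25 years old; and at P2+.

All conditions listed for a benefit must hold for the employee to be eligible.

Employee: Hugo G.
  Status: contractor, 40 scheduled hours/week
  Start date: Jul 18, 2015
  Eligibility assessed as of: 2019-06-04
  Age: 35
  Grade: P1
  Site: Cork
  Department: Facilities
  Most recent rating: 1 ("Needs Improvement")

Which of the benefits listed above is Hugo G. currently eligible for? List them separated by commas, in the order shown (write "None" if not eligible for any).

AD&D Coverage

Service from Jul 18, 2015 to 2019-06-04: 1417 days.
Paid Sabbatical — service 1417 days < 5 years (≈1825 days) ✗ → not eligible.
Adoption Assistance — service 1417 days ≥ 30 days ✓; dept Facilities ✗ → not eligible.
Identity Protection Plan — service 1417 days ≥ 3 years (≈1095 days) ✓; 40 hrs/wk ≥ 32 ✓; rating 1 < 2 ✗ → not eligible.
AD&D Coverage — status contractor ✓ (not excluded); service 1417 days ≥ 3 years (≈1095 days) ✓; age 35 ≥ 25 ✓ → eligible.
Vision Plan — status contractor ✗ (requires part-time) → not eligible.
Equity Grant Program — service 1417 days ≥ 2 months (≈60 days) ✓; grade P1 < P3 ✗ → not eligible.
Employer Retirement Match — service 1417 days ≥ 60 days ✓; rating 1 < 2 ✗ → not eligible.
Relocation Assistance — service 1417 days ≥ 24 months (≈720 days) ✓; rating 1 < 3 ✗ → not eligible.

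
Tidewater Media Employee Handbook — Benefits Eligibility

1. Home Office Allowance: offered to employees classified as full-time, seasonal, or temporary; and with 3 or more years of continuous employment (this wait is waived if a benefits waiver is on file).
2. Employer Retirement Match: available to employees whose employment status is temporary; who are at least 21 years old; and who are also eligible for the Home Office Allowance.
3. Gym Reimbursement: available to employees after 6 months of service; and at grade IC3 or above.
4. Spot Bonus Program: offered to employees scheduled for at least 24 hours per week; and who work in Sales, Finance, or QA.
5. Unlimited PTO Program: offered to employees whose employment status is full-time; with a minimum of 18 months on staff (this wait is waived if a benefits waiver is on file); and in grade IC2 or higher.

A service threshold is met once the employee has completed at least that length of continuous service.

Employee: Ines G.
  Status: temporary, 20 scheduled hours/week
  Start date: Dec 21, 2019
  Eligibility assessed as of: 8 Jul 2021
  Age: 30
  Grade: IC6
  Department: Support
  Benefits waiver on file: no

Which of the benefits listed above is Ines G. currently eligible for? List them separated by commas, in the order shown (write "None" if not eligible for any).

Gym Reimbursement

Service from Dec 21, 2019 to 8 Jul 2021: 565 days.
Home Office Allowance — status temporary ✓; no waiver, service 565 days < 3 years (≈1095 days) ✗ → not eligible.
Employer Retirement Match — status temporary ✓; age 30 ≥ 21 ✓; not eligible for Home Office Allowance ✗ → not eligible.
Gym Reimbursement — service 565 days ≥ 6 months (≈180 days) ✓; grade IC6 ≥ IC3 ✓ → eligible.
Spot Bonus Program — 20 hrs/wk < 24 ✗ → not eligible.
Unlimited PTO Program — status temporary ✗ (requires full-time) → not eligible.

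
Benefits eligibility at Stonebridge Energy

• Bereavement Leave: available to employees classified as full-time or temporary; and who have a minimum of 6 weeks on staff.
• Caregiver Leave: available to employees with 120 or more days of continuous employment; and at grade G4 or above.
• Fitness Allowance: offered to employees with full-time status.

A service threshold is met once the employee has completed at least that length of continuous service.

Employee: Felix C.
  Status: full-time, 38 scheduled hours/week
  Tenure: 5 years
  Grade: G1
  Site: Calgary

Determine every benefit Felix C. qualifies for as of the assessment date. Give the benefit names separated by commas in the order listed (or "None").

Bereavement Leave — status full-time ✓; service 5 years ≥ 6 weeks (≈42 days) ✓ → eligible.
Caregiver Leave — service 5 years ≥ 120 days ✓; grade G1 < G4 ✗ → not eligible.
Fitness Allowance — status full-time ✓ → eligible.

Bereavement Leave, Fitness Allowance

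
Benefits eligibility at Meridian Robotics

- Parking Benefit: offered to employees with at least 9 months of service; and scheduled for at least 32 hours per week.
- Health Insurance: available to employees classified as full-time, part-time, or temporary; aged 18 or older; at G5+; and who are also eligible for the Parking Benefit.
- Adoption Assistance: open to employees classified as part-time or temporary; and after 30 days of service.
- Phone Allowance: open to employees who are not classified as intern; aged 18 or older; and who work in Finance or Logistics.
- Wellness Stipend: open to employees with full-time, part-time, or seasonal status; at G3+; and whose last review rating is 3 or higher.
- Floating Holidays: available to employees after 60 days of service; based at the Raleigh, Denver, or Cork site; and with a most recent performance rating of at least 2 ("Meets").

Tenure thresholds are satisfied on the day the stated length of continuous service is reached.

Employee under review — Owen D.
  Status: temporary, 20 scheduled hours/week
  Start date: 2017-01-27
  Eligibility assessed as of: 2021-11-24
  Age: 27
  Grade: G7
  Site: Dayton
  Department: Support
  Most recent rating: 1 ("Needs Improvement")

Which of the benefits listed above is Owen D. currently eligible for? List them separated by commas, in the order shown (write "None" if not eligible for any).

Adoption Assistance

Service from 2017-01-27 to 2021-11-24: 1762 days.
Parking Benefit — service 1762 days ≥ 9 months (≈270 days) ✓; 20 hrs/wk < 32 ✗ → not eligible.
Health Insurance — status temporary ✓; age 27 ≥ 18 ✓; grade G7 ≥ G5 ✓; not eligible for Parking Benefit ✗ → not eligible.
Adoption Assistance — status temporary ✓; service 1762 days ≥ 30 days ✓ → eligible.
Phone Allowance — status temporary ✓ (not excluded); age 27 ≥ 18 ✓; dept Support ✗ → not eligible.
Wellness Stipend — status temporary ✗ (requires full-time, part-time, or seasonal) → not eligible.
Floating Holidays — service 1762 days ≥ 60 days ✓; site Dayton ✗ (not Raleigh, Denver, or Cork) → not eligible.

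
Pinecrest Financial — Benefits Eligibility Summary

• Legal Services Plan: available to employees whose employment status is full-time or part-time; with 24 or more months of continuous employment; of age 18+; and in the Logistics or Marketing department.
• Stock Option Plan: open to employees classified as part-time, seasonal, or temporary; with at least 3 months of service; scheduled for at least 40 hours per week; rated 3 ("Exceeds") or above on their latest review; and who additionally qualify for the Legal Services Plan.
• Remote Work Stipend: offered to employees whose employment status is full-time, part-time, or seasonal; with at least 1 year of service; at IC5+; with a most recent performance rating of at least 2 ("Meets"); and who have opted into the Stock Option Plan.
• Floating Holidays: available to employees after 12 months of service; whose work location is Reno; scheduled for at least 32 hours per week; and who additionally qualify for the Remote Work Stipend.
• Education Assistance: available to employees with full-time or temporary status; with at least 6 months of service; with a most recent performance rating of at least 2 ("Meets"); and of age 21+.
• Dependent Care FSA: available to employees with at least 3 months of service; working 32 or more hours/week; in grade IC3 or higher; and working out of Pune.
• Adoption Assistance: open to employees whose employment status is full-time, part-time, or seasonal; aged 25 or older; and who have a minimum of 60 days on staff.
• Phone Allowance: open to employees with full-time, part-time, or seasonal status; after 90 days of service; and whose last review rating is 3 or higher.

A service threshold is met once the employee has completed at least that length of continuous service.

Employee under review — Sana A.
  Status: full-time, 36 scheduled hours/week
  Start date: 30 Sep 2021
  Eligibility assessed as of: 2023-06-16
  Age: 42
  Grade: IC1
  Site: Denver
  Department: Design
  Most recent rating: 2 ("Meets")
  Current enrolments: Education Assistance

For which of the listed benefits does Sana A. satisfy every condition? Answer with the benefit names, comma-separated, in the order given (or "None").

Education Assistance, Adoption Assistance

Service from 30 Sep 2021 to 2023-06-16: 624 days.
Legal Services Plan — status full-time ✓; service 624 days < 24 months (≈720 days) ✗ → not eligible.
Stock Option Plan — status full-time ✗ (requires part-time, seasonal, or temporary) → not eligible.
Remote Work Stipend — status full-time ✓; service 624 days ≥ 1 year (≈365 days) ✓; grade IC1 < IC5 ✗ → not eligible.
Floating Holidays — service 624 days ≥ 12 months (≈360 days) ✓; site Denver ✗ (not Reno) → not eligible.
Education Assistance — status full-time ✓; service 624 days ≥ 6 months (≈180 days) ✓; rating 2 ≥ 2 ✓; age 42 ≥ 21 ✓ → eligible.
Dependent Care FSA — service 624 days ≥ 3 months (≈90 days) ✓; 36 hrs/wk ≥ 32 ✓; grade IC1 < IC3 ✗ → not eligible.
Adoption Assistance — status full-time ✓; age 42 ≥ 25 ✓; service 624 days ≥ 60 days ✓ → eligible.
Phone Allowance — status full-time ✓; service 624 days ≥ 90 days ✓; rating 2 < 3 ✗ → not eligible.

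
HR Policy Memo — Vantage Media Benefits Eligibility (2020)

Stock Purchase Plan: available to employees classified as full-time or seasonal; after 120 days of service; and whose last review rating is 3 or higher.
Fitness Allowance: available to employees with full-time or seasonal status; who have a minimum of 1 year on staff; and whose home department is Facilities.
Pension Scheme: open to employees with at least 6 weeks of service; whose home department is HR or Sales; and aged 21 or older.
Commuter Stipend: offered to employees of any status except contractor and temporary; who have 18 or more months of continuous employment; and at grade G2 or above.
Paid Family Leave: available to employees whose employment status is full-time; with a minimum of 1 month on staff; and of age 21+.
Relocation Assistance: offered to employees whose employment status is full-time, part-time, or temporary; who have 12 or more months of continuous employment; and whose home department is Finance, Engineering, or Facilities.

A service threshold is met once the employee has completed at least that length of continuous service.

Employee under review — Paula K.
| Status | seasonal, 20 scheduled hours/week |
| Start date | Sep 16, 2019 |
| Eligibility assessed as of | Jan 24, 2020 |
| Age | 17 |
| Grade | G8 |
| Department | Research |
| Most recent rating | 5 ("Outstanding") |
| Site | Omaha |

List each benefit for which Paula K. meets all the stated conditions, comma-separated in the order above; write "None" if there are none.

Service from Sep 16, 2019 to Jan 24, 2020: 130 days.
Stock Purchase Plan — status seasonal ✓; service 130 days ≥ 120 days ✓; rating 5 ≥ 3 ✓ → eligible.
Fitness Allowance — status seasonal ✓; service 130 days < 1 year (≈365 days) ✗ → not eligible.
Pension Scheme — service 130 days ≥ 6 weeks (≈42 days) ✓; dept Research ✗ → not eligible.
Commuter Stipend — status seasonal ✓ (not excluded); service 130 days < 18 months (≈540 days) ✗ → not eligible.
Paid Family Leave — status seasonal ✗ (requires full-time) → not eligible.
Relocation Assistance — status seasonal ✗ (requires full-time, part-time, or temporary) → not eligible.

Stock Purchase Plan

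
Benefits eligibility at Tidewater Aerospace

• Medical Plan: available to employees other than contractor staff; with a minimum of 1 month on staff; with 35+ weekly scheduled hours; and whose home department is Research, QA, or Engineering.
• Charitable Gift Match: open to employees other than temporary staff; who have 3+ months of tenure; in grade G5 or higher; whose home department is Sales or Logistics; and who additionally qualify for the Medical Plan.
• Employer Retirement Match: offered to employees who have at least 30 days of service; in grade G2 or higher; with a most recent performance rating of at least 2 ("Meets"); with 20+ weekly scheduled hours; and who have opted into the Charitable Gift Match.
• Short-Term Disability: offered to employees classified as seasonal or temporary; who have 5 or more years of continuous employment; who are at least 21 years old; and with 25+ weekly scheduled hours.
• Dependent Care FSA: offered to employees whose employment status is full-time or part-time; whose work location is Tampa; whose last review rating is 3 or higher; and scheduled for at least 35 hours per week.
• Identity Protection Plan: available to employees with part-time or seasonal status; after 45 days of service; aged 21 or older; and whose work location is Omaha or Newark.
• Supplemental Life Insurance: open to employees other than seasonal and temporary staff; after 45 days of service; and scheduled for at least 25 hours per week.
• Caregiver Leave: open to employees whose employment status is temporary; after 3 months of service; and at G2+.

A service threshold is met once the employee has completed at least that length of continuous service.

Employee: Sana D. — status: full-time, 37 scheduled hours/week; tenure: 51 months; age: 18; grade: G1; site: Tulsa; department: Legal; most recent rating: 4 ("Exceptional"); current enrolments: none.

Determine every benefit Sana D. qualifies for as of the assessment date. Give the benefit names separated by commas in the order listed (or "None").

Medical Plan — status full-time ✓ (not excluded); service 51 months ≥ 1 month ✓; 37 hrs/wk ≥ 35 ✓; dept Legal ✗ → not eligible.
Charitable Gift Match — status full-time ✓ (not excluded); service 51 months ≥ 3 months ✓; grade G1 < G5 ✗ → not eligible.
Employer Retirement Match — service 51 months ≥ 30 days ✓; grade G1 < G2 ✗ → not eligible.
Short-Term Disability — status full-time ✗ (requires seasonal or temporary) → not eligible.
Dependent Care FSA — status full-time ✓; site Tulsa ✗ (not Tampa) → not eligible.
Identity Protection Plan — status full-time ✗ (requires part-time or seasonal) → not eligible.
Supplemental Life Insurance — status full-time ✓ (not excluded); service 51 months ≥ 45 days ✓; 37 hrs/wk ≥ 25 ✓ → eligible.
Caregiver Leave — status full-time ✗ (requires temporary) → not eligible.

Supplemental Life Insurance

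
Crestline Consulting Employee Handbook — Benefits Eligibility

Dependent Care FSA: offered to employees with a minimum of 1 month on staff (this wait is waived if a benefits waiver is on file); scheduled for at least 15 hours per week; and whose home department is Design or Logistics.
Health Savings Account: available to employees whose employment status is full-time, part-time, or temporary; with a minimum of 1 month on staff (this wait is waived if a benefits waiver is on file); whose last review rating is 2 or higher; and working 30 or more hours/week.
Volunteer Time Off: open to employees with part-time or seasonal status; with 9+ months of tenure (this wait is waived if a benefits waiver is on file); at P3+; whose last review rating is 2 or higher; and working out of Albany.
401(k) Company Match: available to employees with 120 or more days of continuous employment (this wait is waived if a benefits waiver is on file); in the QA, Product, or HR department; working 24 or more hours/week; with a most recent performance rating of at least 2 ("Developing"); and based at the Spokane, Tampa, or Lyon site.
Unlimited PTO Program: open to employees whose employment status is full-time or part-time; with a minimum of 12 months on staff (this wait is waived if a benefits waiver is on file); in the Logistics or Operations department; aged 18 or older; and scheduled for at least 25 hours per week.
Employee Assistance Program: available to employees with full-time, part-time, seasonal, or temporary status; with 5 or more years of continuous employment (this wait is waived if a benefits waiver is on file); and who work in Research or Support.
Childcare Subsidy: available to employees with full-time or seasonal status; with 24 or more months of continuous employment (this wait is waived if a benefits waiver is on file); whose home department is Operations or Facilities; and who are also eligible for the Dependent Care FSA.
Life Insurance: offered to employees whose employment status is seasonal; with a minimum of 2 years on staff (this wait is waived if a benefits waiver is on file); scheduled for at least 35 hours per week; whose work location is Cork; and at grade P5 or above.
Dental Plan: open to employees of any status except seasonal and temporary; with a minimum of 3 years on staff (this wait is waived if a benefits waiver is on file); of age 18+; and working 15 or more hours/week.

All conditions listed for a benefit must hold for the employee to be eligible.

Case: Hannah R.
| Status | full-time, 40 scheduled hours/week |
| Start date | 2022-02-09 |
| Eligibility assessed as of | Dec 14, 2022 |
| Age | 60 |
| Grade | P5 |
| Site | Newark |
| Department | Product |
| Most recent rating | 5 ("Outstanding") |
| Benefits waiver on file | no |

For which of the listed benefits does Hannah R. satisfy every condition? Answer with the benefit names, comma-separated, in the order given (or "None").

Health Savings Account

Service from 2022-02-09 to Dec 14, 2022: 308 days.
Dependent Care FSA — no waiver, service 308 days ≥ 1 month (≈30 days) ✓; 40 hrs/wk ≥ 15 ✓; dept Product ✗ → not eligible.
Health Savings Account — status full-time ✓; no waiver, service 308 days ≥ 1 month (≈30 days) ✓; rating 5 ≥ 2 ✓; 40 hrs/wk ≥ 30 ✓ → eligible.
Volunteer Time Off — status full-time ✗ (requires part-time or seasonal) → not eligible.
401(k) Company Match — no waiver, service 308 days ≥ 120 days ✓; dept Product ✓; 40 hrs/wk ≥ 24 ✓; rating 5 ≥ 2 ✓; site Newark ✗ (not Spokane, Tampa, or Lyon) → not eligible.
Unlimited PTO Program — status full-time ✓; no waiver, service 308 days < 12 months (≈360 days) ✗ → not eligible.
Employee Assistance Program — status full-time ✓; no waiver, service 308 days < 5 years (≈1825 days) ✗ → not eligible.
Childcare Subsidy — status full-time ✓; no waiver, service 308 days < 24 months (≈720 days) ✗ → not eligible.
Life Insurance — status full-time ✗ (requires seasonal) → not eligible.
Dental Plan — status full-time ✓ (not excluded); no waiver, service 308 days < 3 years (≈1095 days) ✗ → not eligible.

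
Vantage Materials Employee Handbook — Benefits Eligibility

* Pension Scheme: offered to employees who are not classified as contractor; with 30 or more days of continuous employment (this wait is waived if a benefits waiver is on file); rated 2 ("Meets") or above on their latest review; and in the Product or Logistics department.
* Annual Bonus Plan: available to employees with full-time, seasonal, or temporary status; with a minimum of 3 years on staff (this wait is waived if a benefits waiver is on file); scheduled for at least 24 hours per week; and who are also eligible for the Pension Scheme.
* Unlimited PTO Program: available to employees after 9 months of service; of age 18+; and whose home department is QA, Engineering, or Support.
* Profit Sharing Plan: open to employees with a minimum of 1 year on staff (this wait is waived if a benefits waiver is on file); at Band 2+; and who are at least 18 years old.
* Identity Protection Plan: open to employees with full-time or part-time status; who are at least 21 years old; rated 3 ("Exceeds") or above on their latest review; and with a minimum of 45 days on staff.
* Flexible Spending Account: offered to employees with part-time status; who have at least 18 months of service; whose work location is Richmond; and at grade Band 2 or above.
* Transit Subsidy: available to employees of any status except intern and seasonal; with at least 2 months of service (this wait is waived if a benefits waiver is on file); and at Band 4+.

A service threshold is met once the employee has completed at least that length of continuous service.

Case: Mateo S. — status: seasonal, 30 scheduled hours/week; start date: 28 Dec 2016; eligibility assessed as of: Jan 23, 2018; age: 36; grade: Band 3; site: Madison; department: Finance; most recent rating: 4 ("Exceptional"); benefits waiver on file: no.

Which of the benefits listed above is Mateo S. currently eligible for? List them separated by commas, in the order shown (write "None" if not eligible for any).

Service from 28 Dec 2016 to Jan 23, 2018: 391 days.
Pension Scheme — status seasonal ✓ (not excluded); no waiver, service 391 days ≥ 30 days ✓; rating 4 ≥ 2 ✓; dept Finance ✗ → not eligible.
Annual Bonus Plan — status seasonal ✓; no waiver, service 391 days < 3 years (≈1095 days) ✗ → not eligible.
Unlimited PTO Program — service 391 days ≥ 9 months (≈270 days) ✓; age 36 ≥ 18 ✓; dept Finance ✗ → not eligible.
Profit Sharing Plan — no waiver, service 391 days ≥ 1 year (≈365 days) ✓; grade Band 3 ≥ Band 2 ✓; age 36 ≥ 18 ✓ → eligible.
Identity Protection Plan — status seasonal ✗ (requires full-time or part-time) → not eligible.
Flexible Spending Account — status seasonal ✗ (requires part-time) → not eligible.
Transit Subsidy — status seasonal ✗ (excluded) → not eligible.

Profit Sharing Plan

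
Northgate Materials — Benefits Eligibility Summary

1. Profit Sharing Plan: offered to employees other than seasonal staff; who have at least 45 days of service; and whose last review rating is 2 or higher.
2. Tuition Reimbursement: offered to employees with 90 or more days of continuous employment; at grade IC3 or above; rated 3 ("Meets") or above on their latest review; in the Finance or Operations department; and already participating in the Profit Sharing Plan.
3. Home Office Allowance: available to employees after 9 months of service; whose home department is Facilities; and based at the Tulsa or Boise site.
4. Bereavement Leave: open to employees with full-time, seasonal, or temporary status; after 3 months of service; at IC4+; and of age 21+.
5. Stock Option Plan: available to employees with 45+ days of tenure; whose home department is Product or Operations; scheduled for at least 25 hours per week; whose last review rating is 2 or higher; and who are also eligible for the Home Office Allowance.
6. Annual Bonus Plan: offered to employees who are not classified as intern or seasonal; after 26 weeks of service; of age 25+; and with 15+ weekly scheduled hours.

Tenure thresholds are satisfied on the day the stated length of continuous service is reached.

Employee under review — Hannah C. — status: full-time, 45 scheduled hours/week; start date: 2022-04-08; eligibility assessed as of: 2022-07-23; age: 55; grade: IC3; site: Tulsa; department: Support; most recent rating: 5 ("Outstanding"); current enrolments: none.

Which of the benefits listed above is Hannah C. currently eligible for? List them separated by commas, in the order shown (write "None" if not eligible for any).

Service from 2022-04-08 to 2022-07-23: 106 days.
Profit Sharing Plan — status full-time ✓ (not excluded); service 106 days ≥ 45 days ✓; rating 5 ≥ 2 ✓ → eligible.
Tuition Reimbursement — service 106 days ≥ 90 days ✓; grade IC3 ≥ IC3 ✓; rating 5 ≥ 3 ✓; dept Support ✗ → not eligible.
Home Office Allowance — service 106 days < 9 months (≈270 days) ✗ → not eligible.
Bereavement Leave — status full-time ✓; service 106 days ≥ 3 months (≈90 days) ✓; grade IC3 < IC4 ✗ → not eligible.
Stock Option Plan — service 106 days ≥ 45 days ✓; dept Support ✗ → not eligible.
Annual Bonus Plan — status full-time ✓ (not excluded); service 106 days < 26 weeks (≈182 days) ✗ → not eligible.

Profit Sharing Plan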